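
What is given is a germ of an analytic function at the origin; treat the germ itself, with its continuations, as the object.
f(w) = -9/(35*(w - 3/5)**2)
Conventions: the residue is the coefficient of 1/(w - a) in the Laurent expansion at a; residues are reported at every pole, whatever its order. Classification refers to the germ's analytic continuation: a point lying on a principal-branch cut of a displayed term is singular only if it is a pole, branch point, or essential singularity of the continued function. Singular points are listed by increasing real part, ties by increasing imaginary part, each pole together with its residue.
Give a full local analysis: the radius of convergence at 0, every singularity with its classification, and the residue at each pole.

Radius of convergence at 0: 3/5.
At 3/5: a pole of order 2; residue 0.

Denominator factor (w - 3/5)^2: pole of order 2 at 3/5, modulus 3/5.
The radius of convergence is the smallest modulus among the singular points: 3/5.
At the order-2 pole 3/5 set g(w) = (w - (3/5))^2*f(w) = -9/35.
Order-2 pole: residue = g'(a); g'(3/5) = 0, so the residue is 0.


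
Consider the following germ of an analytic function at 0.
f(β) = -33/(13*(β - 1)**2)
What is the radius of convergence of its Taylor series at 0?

Denominator factor (β - 1)^2: pole of order 2 at 1, modulus 1.
The radius of convergence is the smallest modulus among the singular points: 1.

The radius of convergence is 1.


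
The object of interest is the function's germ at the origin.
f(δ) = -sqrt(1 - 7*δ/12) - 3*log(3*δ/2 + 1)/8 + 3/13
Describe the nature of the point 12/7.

The point is an algebraic (square-root) branch point.

The term (-1)*sqrt(1 - δ/(12/7)) has argument 1 - 12/7/(12/7) = 0 at 12/7: a square-root (algebraic, two-sheeted) branch point; the remaining terms are analytic or single-valued there.


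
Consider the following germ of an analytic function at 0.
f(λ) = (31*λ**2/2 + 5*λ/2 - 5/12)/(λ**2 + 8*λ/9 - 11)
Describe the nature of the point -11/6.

Denominator factors: λ**2 + 8*λ/9 - 11 = -1001/108 at λ = -11/6 — none vanishes.
So the germ continues analytically to -11/6.

The point is a regular point.


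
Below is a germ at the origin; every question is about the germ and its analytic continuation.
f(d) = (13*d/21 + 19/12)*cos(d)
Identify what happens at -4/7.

There is no denominator, hence no pole anywhere.
The factor cos(d) is entire.
So the germ continues analytically to -4/7.

The point is a regular point.


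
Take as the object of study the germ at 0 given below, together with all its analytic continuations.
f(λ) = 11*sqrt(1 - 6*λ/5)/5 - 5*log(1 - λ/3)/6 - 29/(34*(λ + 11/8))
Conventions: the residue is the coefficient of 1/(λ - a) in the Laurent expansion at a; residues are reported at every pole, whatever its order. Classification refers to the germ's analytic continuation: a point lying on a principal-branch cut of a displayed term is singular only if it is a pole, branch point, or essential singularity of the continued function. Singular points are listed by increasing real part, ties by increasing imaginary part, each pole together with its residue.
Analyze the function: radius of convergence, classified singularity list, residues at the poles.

Denominator factor (λ + 11/8): pole of order 1 at -11/8, modulus 11/8.
Branch term (-5/6)*log(1 - λ/(3)): its argument vanishes at λ = 3, a logarithmic branch point, modulus 3.
Branch term (11/5)*sqrt(1 - λ/(5/6)): its argument vanishes at λ = 5/6, a square-root branch point, modulus 5/6.
The radius of convergence is the smallest modulus among the singular points: 5/6.
The branch terms are analytic at -11/8 and contribute nothing to the residue; only the rational part matters.
At the order-1 pole -11/8 set g(λ) = (λ - (-11/8))*(rational part) = -29/34.
Simple pole: residue = g(a) at a = -11/8, which is -29/34.
List the singular points by increasing real part (a conjugate pair: the negative imaginary part first).

Radius of convergence at 0: 5/6.
At -11/8: a pole of order 1; residue -29/34.
At 5/6: an algebraic (square-root) branch point.
At 3: a logarithmic branch point.


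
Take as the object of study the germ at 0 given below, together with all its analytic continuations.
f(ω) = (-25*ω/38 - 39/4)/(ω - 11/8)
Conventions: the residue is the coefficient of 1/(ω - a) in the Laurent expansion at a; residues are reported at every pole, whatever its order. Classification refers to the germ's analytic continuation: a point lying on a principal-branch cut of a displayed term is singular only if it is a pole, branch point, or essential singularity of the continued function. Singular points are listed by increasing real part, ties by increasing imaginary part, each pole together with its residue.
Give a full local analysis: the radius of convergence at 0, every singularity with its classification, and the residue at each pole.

Denominator factor (ω - 11/8): pole of order 1 at 11/8, modulus 11/8.
The radius of convergence is the smallest modulus among the singular points: 11/8.
At the order-1 pole 11/8 set g(ω) = (ω - (11/8))*f(ω) = -25*ω/38 - 39/4.
Simple pole: residue = g(a) at a = 11/8, which is -3239/304.

Radius of convergence at 0: 11/8.
At 11/8: a pole of order 1; residue -3239/304.


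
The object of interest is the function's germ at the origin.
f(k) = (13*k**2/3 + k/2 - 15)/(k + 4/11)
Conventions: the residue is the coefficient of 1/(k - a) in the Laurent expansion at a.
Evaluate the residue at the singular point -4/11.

The residue is -5303/363.

At the order-1 pole -4/11 set g(k) = (k - (-4/11))*f(k) = 13*k**2/3 + k/2 - 15.
Simple pole: residue = g(a) at a = -4/11, which is -5303/363.


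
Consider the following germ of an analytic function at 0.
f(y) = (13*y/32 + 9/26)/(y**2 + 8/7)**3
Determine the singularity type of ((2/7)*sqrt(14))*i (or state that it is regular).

The point is a pole of order 3.

The denominator factor y**2 + 8/7 vanishes at ((2/7)*sqrt(14))*i and appears to the power 3; the numerator there equals (9/26) + ((13/112)*sqrt(14))*i, nonzero, and no other factor vanishes.
Hence a pole whose order is the multiplicity, 3.


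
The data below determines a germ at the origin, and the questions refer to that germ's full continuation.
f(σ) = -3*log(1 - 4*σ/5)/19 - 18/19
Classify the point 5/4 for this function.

The term (-3/19)*log(1 - σ/(5/4)) has argument 1 - 5/4/(5/4) = 0 at 5/4: a logarithmic (infinitely-sheeted) branch point; the remaining terms are analytic or single-valued there.

The point is a logarithmic branch point.


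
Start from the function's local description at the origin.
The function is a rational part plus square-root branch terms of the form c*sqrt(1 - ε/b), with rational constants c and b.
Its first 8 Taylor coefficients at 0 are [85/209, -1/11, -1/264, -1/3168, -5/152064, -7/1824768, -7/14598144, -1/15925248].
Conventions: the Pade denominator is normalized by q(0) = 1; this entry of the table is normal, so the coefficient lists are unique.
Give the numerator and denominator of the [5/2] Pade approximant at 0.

Taylor coefficients needed (read off): a_0 = 85/209, a_1 = -1/11, a_2 = -1/264, a_3 = -1/3168, a_4 = -5/152064, a_5 = -7/1824768, a_6 = -7/14598144, a_7 = -1/15925248.
Write the denominator as Q(ε) = 1 + q1*ε + q2*ε^2. Requiring Q*f - P = O(ε^8) with deg P <= 5 kills the coefficients of ε^6..ε^7 in Q*f:
  ε^6: a_6 + q1*a_5 + q2*a_4 = 0, i.e. -7/14598144 + (-7/1824768)*q1 + (-5/152064)*q2 = 0.
  ε^7: a_7 + q1*a_6 + q2*a_5 = 0, i.e. -1/15925248 + (-7/14598144)*q1 + (-7/1824768)*q2 = 0.
Solving this linear system: q1 = -3/14, q2 = 1/96.
The numerator is Q*f truncated at degree 5: P0 = a_0 = 85/209; P1 = a_1 + q1*a_0 = -521/2926; P2 = a_2 + q1*a_1 + q2*a_0 = 933/46816; P3 = a_3 + q1*a_2 + q2*a_1 = -5/11088; P4 = a_4 + q1*a_3 + q2*a_2 = -5/1064448; P5 = a_5 + q1*a_4 + q2*a_3 = -1/12773376.

The Pade approximant has numerator coefficients [85/209, -521/2926, 933/46816, -5/11088, -5/1064448, -1/12773376]; denominator coefficients [1, -3/14, 1/96].


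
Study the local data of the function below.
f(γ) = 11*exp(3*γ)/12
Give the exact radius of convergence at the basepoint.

The radius of convergence is infinite.

The factor exp(3*γ) is entire and contributes no finite singular point.
The polynomial part has no poles.
No finite singular points: the Taylor series at 0 converges everywhere.


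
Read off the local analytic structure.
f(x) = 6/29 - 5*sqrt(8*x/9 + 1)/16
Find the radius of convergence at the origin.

The radius of convergence is 9/8.

Branch term (-5/16)*sqrt(1 - x/(-9/8)): its argument vanishes at x = -9/8, a square-root branch point, modulus 9/8.
The radius of convergence is the smallest modulus among the singular points: 9/8.


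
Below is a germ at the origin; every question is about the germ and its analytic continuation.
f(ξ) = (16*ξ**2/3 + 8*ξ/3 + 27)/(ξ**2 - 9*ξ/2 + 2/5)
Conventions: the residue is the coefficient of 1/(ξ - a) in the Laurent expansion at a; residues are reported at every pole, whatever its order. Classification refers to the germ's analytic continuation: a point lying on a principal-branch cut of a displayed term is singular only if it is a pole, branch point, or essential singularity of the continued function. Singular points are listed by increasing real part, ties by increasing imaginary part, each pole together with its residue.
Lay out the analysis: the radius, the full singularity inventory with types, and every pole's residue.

Radius of convergence at 0: 9/4 - (1/20)*sqrt(1865).
At 9/4 - (1/20)*sqrt(1865): a pole of order 1; residue 40/3 - (2546/5595)*sqrt(1865).
At 9/4 + (1/20)*sqrt(1865): a pole of order 1; residue 40/3 + (2546/5595)*sqrt(1865).

Denominator factor (ξ**2 - 9*ξ/2 + 2/5): discriminant 373/20, real irrational roots 9/4 + (1/20)*sqrt(1865) and 9/4 - (1/20)*sqrt(1865); poles of order 1, moduli 9/4 + (1/20)*sqrt(1865) and 9/4 - (1/20)*sqrt(1865).
The radius of convergence is the smallest modulus among the singular points: 9/4 - (1/20)*sqrt(1865).
The factor ξ**2 - 9*ξ/2 + 2/5 splits as (ξ - a)(ξ - a') with a = 9/4 - (1/20)*sqrt(1865), a' = 9/4 + (1/20)*sqrt(1865). At the order-1 pole a set g(ξ) = (ξ - a)*f(ξ) = [16*ξ**2/3 + 8*ξ/3 + 27] / (ξ - a').
Simple pole: residue = g(a) at a = 9/4 - (1/20)*sqrt(1865), which is 40/3 - (2546/5595)*sqrt(1865).
The factor ξ**2 - 9*ξ/2 + 2/5 splits as (ξ - a)(ξ - a') with a = 9/4 + (1/20)*sqrt(1865), a' = 9/4 - (1/20)*sqrt(1865). At the order-1 pole a set g(ξ) = (ξ - a)*f(ξ) = [16*ξ**2/3 + 8*ξ/3 + 27] / (ξ - a').
Simple pole: residue = g(a) at a = 9/4 + (1/20)*sqrt(1865), which is 40/3 + (2546/5595)*sqrt(1865).
List the singular points by increasing real part (a conjugate pair: the negative imaginary part first).


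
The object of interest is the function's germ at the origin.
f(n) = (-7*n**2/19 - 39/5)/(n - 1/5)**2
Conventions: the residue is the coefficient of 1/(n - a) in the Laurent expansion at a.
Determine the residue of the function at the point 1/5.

The residue is -14/95.

At the order-2 pole 1/5 set g(n) = (n - (1/5))^2*f(n) = -7*n**2/19 - 39/5.
Order-2 pole: residue = g'(a); g'(1/5) = -14/95, so the residue is -14/95.


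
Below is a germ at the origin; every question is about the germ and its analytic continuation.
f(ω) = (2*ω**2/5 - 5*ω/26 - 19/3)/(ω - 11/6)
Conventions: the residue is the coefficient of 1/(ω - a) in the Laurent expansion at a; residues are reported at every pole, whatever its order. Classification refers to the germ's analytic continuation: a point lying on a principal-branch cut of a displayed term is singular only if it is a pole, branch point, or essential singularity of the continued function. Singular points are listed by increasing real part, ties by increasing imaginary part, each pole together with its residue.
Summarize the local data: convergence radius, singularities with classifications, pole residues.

Denominator factor (ω - 11/6): pole of order 1 at 11/6, modulus 11/6.
The radius of convergence is the smallest modulus among the singular points: 11/6.
At the order-1 pole 11/6 set g(ω) = (ω - (11/6))*f(ω) = 2*ω**2/5 - 5*ω/26 - 19/3.
Simple pole: residue = g(a) at a = 11/6, which is -12499/2340.

Radius of convergence at 0: 11/6.
At 11/6: a pole of order 1; residue -12499/2340.


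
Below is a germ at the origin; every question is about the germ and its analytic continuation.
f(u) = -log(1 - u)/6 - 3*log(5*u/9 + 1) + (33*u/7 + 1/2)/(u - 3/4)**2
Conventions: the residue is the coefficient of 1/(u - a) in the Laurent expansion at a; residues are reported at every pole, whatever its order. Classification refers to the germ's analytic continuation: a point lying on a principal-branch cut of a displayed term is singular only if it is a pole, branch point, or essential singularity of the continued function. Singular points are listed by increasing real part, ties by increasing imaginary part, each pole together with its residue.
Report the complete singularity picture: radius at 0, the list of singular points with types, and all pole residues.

Denominator factor (u - 3/4)^2: pole of order 2 at 3/4, modulus 3/4.
Branch term (-3)*log(1 - u/(-9/5)): its argument vanishes at u = -9/5, a logarithmic branch point, modulus 9/5.
Branch term (-1/6)*log(1 - u/(1)): its argument vanishes at u = 1, a logarithmic branch point, modulus 1.
The radius of convergence is the smallest modulus among the singular points: 3/4.
The branch terms are analytic at 3/4 and contribute nothing to the residue; only the rational part matters.
At the order-2 pole 3/4 set g(u) = (u - (3/4))^2*(rational part) = 33*u/7 + 1/2.
Order-2 pole: residue = g'(a); g'(3/4) = 33/7, so the residue is 33/7.
List the singular points by increasing real part (a conjugate pair: the negative imaginary part first).

Radius of convergence at 0: 3/4.
At -9/5: a logarithmic branch point.
At 3/4: a pole of order 2; residue 33/7.
At 1: a logarithmic branch point.


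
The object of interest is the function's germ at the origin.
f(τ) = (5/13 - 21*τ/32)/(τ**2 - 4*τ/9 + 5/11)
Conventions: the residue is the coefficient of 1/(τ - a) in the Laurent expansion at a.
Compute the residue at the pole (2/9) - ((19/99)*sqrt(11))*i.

The factor τ**2 - 4*τ/9 + 5/11 splits as (τ - a)(τ - a') with a = (2/9) - ((19/99)*sqrt(11))*i, a' = (2/9) + ((19/99)*sqrt(11))*i. At the order-1 pole a set g(τ) = (τ - a)*f(τ) = [5/13 - 21*τ/32] / (τ - a').
Simple pole: residue = g(a) at a = (2/9) - ((19/99)*sqrt(11))*i, which is (-21/64) + ((447/7904)*sqrt(11))*i.

The residue is (-21/64) + ((447/7904)*sqrt(11))*i.


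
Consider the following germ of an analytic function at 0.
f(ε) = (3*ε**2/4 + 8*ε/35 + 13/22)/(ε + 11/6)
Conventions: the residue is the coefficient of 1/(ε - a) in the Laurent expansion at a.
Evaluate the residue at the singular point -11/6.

At the order-1 pole -11/6 set g(ε) = (ε - (-11/6))*f(ε) = 3*ε**2/4 + 8*ε/35 + 13/22.
Simple pole: residue = g(a) at a = -11/6, which is 16587/6160.

The residue is 16587/6160.


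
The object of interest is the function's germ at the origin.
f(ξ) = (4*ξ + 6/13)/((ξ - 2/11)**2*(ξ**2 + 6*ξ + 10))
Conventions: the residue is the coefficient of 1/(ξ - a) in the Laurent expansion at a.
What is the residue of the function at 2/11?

The residue is 1757283/5888077.

At the order-2 pole 2/11 set g(ξ) = (ξ - (2/11))^2*f(ξ) = (4*ξ + 6/13)/(ξ**2 + 6*ξ + 10).
Order-2 pole: residue = g'(a); g'(2/11) = 1757283/5888077, so the residue is 1757283/5888077.


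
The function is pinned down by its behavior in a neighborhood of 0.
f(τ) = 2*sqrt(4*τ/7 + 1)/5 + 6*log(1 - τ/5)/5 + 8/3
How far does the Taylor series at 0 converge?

Branch term (2/5)*sqrt(1 - τ/(-7/4)): its argument vanishes at τ = -7/4, a square-root branch point, modulus 7/4.
Branch term (6/5)*log(1 - τ/(5)): its argument vanishes at τ = 5, a logarithmic branch point, modulus 5.
The radius of convergence is the smallest modulus among the singular points: 7/4.

The radius of convergence is 7/4.


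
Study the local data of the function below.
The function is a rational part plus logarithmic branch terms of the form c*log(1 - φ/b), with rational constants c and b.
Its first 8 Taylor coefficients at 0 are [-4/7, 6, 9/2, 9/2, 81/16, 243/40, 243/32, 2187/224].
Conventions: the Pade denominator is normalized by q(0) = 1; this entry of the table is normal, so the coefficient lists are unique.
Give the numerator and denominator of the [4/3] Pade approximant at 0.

Taylor coefficients needed (read off): a_0 = -4/7, a_1 = 6, a_2 = 9/2, a_3 = 9/2, a_4 = 81/16, a_5 = 243/40, a_6 = 243/32, a_7 = 2187/224.
Write the denominator as Q(φ) = 1 + q1*φ + q2*φ^2 + q3*φ^3. Requiring Q*f - P = O(φ^8) with deg P <= 4 kills the coefficients of φ^5..φ^7 in Q*f:
  φ^5: a_5 + q1*a_4 + q2*a_3 + q3*a_2 = 0, i.e. 243/40 + (81/16)*q1 + (9/2)*q2 + (9/2)*q3 = 0.
  φ^6: a_6 + q1*a_5 + q2*a_4 + q3*a_3 = 0, i.e. 243/32 + (243/40)*q1 + (81/16)*q2 + (9/2)*q3 = 0.
  φ^7: a_7 + q1*a_6 + q2*a_5 + q3*a_4 = 0, i.e. 2187/224 + (243/32)*q1 + (243/40)*q2 + (81/16)*q3 = 0.
Solving this linear system: q1 = -18/7, q2 = 27/14, q3 = -27/70.
The numerator is Q*f truncated at degree 4: P0 = a_0 = -4/7; P1 = a_1 + q1*a_0 = 366/49; P2 = a_2 + q1*a_1 + q2*a_0 = -1179/98; P3 = a_3 + q1*a_2 + q2*a_1 + q3*a_0 = 2313/490; P4 = a_4 + q1*a_3 + q2*a_2 + q3*a_1 = -81/560.

The Pade approximant has numerator coefficients [-4/7, 366/49, -1179/98, 2313/490, -81/560]; denominator coefficients [1, -18/7, 27/14, -27/70].


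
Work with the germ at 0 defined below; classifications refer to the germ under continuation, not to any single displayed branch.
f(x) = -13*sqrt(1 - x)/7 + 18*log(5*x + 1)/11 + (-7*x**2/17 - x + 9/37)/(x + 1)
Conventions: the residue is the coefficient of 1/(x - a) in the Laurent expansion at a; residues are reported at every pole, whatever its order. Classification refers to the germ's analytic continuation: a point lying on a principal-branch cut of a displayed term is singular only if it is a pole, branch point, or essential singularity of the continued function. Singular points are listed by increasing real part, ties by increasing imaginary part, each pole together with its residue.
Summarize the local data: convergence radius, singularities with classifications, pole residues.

Denominator factor (x + 1): pole of order 1 at -1, modulus 1.
Branch term (-13/7)*sqrt(1 - x/(1)): its argument vanishes at x = 1, a square-root branch point, modulus 1.
Branch term (18/11)*log(1 - x/(-1/5)): its argument vanishes at x = -1/5, a logarithmic branch point, modulus 1/5.
The radius of convergence is the smallest modulus among the singular points: 1/5.
The branch terms are analytic at -1 and contribute nothing to the residue; only the rational part matters.
At the order-1 pole -1 set g(x) = (x - (-1))*(rational part) = -7*x**2/17 - x + 9/37.
Simple pole: residue = g(a) at a = -1, which is 523/629.
List the singular points by increasing real part (a conjugate pair: the negative imaginary part first).

Radius of convergence at 0: 1/5.
At -1: a pole of order 1; residue 523/629.
At -1/5: a logarithmic branch point.
At 1: an algebraic (square-root) branch point.


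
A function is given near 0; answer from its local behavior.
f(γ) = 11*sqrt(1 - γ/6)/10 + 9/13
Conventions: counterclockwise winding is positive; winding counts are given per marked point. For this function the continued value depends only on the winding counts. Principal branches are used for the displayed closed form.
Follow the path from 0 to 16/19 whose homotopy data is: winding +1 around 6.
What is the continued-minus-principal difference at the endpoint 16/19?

The rational part is single-valued and drops out of the difference; each branch term changes only by its own monodromy.
(11/10)*sqrt(1 - γ/(6)): winding +1 is odd, the square root flips sign, contributing -2*(11/10)*sqrt(1 - (16/19)/(6)) = -2*(11/10)*sqrt(49/57) = -(77/285)*sqrt(57).
Summing the contributions at γ = 16/19 gives -(77/285)*sqrt(57).

Continued minus principal equals -(77/285)*sqrt(57).


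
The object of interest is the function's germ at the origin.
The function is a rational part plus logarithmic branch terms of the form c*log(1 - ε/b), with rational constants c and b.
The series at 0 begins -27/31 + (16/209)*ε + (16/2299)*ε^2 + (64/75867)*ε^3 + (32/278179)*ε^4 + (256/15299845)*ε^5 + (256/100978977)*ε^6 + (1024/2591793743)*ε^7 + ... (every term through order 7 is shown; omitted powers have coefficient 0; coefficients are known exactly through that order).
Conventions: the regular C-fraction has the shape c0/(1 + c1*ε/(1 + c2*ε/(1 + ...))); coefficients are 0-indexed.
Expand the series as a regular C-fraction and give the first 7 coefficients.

Taylor coefficients (read off): a_0 = -27/31, a_1 = 16/209, a_2 = 16/2299, a_3 = 64/75867, a_4 = 32/278179, a_5 = 256/15299845, a_6 = 256/100978977.
c0 = a_0 = -27/31. Peel one level at a time: if S = 1 + c*ε/S' with S'(0) = 1, then c is the ε-coefficient of S and S' = c*ε/(S - 1).
S_1 = c0/f = 1 + (496/5643)*ε + (500464/31843449)*ε^2 + ...; c1 = 496/5643.
S_2 = c1*ε/(S_1 - 1) = 1 + (-1009/5643)*ε + (-1/363)*ε^2 + ...; c2 = -1009/5643.
S_3 = c2*ε/(S_2 - 1) = 1 + (-171/11099)*ε + (-143298/123187801)*ε^2 + ...; c3 = -171/11099.
S_4 = c3*ε/(S_3 - 1) = 1 + (-838/11099)*ε + (-4/1815)*ε^2 + ...; c4 = -838/11099.
S_5 = c4*ε/(S_4 - 1) = 1 + (-2018/69135)*ε + (-8610806/4779648225)*ε^2 + ...; c5 = -2018/69135.
S_6 = c5*ε/(S_5 - 1) = 1 + (-4267/69135)*ε + ...; c6 = -4267/69135.

The regular C-fraction coefficients are [-27/31, 496/5643, -1009/5643, -171/11099, -838/11099, -2018/69135, -4267/69135].


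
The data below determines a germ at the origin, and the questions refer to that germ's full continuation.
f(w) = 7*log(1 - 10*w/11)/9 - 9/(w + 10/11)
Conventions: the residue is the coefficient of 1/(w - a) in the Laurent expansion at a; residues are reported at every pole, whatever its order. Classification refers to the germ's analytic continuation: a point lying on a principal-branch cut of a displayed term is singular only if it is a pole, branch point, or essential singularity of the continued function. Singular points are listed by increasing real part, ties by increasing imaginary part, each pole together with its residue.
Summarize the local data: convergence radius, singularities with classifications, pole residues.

Radius of convergence at 0: 10/11.
At -10/11: a pole of order 1; residue -9.
At 11/10: a logarithmic branch point.

Denominator factor (w + 10/11): pole of order 1 at -10/11, modulus 10/11.
Branch term (7/9)*log(1 - w/(11/10)): its argument vanishes at w = 11/10, a logarithmic branch point, modulus 11/10.
The radius of convergence is the smallest modulus among the singular points: 10/11.
The branch term is analytic at -10/11 and contributes nothing to the residue; only the rational part matters.
At the order-1 pole -10/11 set g(w) = (w - (-10/11))*(rational part) = -9.
Simple pole: residue = g(a) at a = -10/11, which is -9.
List the singular points by increasing real part (a conjugate pair: the negative imaginary part first).


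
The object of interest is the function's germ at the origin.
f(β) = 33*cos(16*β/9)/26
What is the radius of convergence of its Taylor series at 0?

The radius of convergence is infinite.

The factor cos(16*β/9) is entire and contributes no finite singular point.
The polynomial part has no poles.
No finite singular points: the Taylor series at 0 converges everywhere.


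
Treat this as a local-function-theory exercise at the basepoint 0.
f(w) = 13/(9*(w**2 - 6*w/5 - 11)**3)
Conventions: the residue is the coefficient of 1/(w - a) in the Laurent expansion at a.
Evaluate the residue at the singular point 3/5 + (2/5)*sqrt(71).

The residue is (40625/549751296)*sqrt(71).

The factor w**2 - 6*w/5 - 11 splits as (w - a)(w - a') with a = 3/5 + (2/5)*sqrt(71), a' = 3/5 - (2/5)*sqrt(71). At the order-3 pole a set g(w) = (w - a)^3*f(w) = [13/9] / (w - a')^3.
Order-3 pole: residue = g''(a)/2; g''(3/5 + (2/5)*sqrt(71)) = (40625/274875648)*sqrt(71), so the residue is (40625/549751296)*sqrt(71).


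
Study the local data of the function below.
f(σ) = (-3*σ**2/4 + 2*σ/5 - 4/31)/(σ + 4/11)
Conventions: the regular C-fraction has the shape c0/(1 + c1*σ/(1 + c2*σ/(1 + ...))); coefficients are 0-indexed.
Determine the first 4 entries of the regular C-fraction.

Taylor coefficients (expand at 0): a_0 = -11/31, a_1 = 1287/620, a_2 = -2409/310, a_3 = 26499/1240.
c0 = a_0 = -11/31. Peel one level at a time: if S = 1 + c*σ/S' with S'(0) = 1, then c is the σ-coefficient of S and S' = c*σ/(S - 1).
S_1 = c0/f = 1 + (117/20)*σ + (4929/400)*σ^2 + ...; c1 = 117/20.
S_2 = c1*σ/(S_1 - 1) = 1 + (-1643/780)*σ + (11315/3042)*σ^2 + ...; c2 = -1643/780.
S_3 = c2*σ/(S_2 - 1) = 1 + (3650/2067)*σ + ...; c3 = 3650/2067.

The regular C-fraction coefficients are [-11/31, 117/20, -1643/780, 3650/2067].


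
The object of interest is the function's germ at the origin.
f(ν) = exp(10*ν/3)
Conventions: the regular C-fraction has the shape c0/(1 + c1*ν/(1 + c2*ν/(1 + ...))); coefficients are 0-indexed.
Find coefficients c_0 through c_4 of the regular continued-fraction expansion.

Taylor coefficients (expand at 0): a_0 = 1, a_1 = 10/3, a_2 = 50/9, a_3 = 500/81, a_4 = 1250/243.
c0 = a_0 = 1. Peel one level at a time: if S = 1 + c*ν/S' with S'(0) = 1, then c is the ν-coefficient of S and S' = c*ν/(S - 1).
S_1 = c0/f = 1 + (-10/3)*ν + (50/9)*ν^2 + ...; c1 = -10/3.
S_2 = c1*ν/(S_1 - 1) = 1 + (5/3)*ν + (25/27)*ν^2 + ...; c2 = 5/3.
S_3 = c2*ν/(S_2 - 1) = 1 + (-5/9)*ν + (25/81)*ν^2 + ...; c3 = -5/9.
S_4 = c3*ν/(S_3 - 1) = 1 + (5/9)*ν + ...; c4 = 5/9.

The regular C-fraction coefficients are [1, -10/3, 5/3, -5/9, 5/9].


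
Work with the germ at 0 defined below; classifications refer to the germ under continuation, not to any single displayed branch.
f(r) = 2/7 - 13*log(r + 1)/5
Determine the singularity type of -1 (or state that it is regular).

The term (-13/5)*log(1 - r/(-1)) has argument 1 - -1/(-1) = 0 at -1: a logarithmic (infinitely-sheeted) branch point; the remaining terms are analytic or single-valued there.

The point is a logarithmic branch point.


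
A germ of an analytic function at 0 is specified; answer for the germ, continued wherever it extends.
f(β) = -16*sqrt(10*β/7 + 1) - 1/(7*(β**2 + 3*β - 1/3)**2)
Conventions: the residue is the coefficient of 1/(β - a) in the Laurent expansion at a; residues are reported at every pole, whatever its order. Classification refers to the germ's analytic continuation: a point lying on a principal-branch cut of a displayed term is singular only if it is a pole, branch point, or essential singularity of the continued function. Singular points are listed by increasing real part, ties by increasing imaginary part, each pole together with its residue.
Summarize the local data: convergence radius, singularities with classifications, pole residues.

Denominator factor (β**2 + 3*β - 1/3)^2: discriminant 31/3, real irrational roots -3/2 + (1/6)*sqrt(93) and -3/2 - (1/6)*sqrt(93); poles of order 2, moduli -3/2 + (1/6)*sqrt(93) and 3/2 + (1/6)*sqrt(93).
Branch term (-16)*sqrt(1 - β/(-7/10)): its argument vanishes at β = -7/10, a square-root branch point, modulus 7/10.
The radius of convergence is the smallest modulus among the singular points: -3/2 + (1/6)*sqrt(93).
The branch term is analytic at -3/2 - (1/6)*sqrt(93) and contributes nothing to the residue; only the rational part matters.
The factor β**2 + 3*β - 1/3 splits as (β - a)(β - a') with a = -3/2 - (1/6)*sqrt(93), a' = -3/2 + (1/6)*sqrt(93). At the order-2 pole a set g(β) = (β - a)^2*(rational part) = [-1/7] / (β - a')^2.
Order-2 pole: residue = g'(a); g'(-3/2 - (1/6)*sqrt(93)) = -(6/6727)*sqrt(93), so the residue is -(6/6727)*sqrt(93).
The branch term is analytic at -3/2 + (1/6)*sqrt(93) and contributes nothing to the residue; only the rational part matters.
The factor β**2 + 3*β - 1/3 splits as (β - a)(β - a') with a = -3/2 + (1/6)*sqrt(93), a' = -3/2 - (1/6)*sqrt(93). At the order-2 pole a set g(β) = (β - a)^2*(rational part) = [-1/7] / (β - a')^2.
Order-2 pole: residue = g'(a); g'(-3/2 + (1/6)*sqrt(93)) = (6/6727)*sqrt(93), so the residue is (6/6727)*sqrt(93).
List the singular points by increasing real part (a conjugate pair: the negative imaginary part first).

Radius of convergence at 0: -3/2 + (1/6)*sqrt(93).
At -3/2 - (1/6)*sqrt(93): a pole of order 2; residue -(6/6727)*sqrt(93).
At -7/10: an algebraic (square-root) branch point.
At -3/2 + (1/6)*sqrt(93): a pole of order 2; residue (6/6727)*sqrt(93).


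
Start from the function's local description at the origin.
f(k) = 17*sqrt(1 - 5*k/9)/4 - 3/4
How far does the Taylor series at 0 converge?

Branch term (17/4)*sqrt(1 - k/(9/5)): its argument vanishes at k = 9/5, a square-root branch point, modulus 9/5.
The radius of convergence is the smallest modulus among the singular points: 9/5.

The radius of convergence is 9/5.


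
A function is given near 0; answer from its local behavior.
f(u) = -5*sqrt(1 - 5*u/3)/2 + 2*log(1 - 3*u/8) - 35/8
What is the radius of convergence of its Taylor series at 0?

The radius of convergence is 3/5.

Branch term (-5/2)*sqrt(1 - u/(3/5)): its argument vanishes at u = 3/5, a square-root branch point, modulus 3/5.
Branch term (2)*log(1 - u/(8/3)): its argument vanishes at u = 8/3, a logarithmic branch point, modulus 8/3.
The radius of convergence is the smallest modulus among the singular points: 3/5.


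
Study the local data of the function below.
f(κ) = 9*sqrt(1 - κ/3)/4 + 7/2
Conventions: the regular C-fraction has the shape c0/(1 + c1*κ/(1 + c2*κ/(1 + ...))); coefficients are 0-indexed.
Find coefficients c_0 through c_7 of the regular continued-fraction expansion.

Taylor coefficients (expand at 0): a_0 = 23/4, a_1 = -3/8, a_2 = -1/32, a_3 = -1/192, a_4 = -5/4608, a_5 = -7/27648, a_6 = -7/110592, a_7 = -11/663552.
c0 = a_0 = 23/4. Peel one level at a time: if S = 1 + c*κ/S' with S'(0) = 1, then c is the κ-coefficient of S and S' = c*κ/(S - 1).
S_1 = c0/f = 1 + (3/46)*κ + (41/4232)*κ^2 + ...; c1 = 3/46.
S_2 = c1*κ/(S_1 - 1) = 1 + (-41/276)*κ + (-1/144)*κ^2 + ...; c2 = -41/276.
S_3 = c2*κ/(S_2 - 1) = 1 + (-23/492)*κ + (-1357/242064)*κ^2 + ...; c3 = -23/492.
S_4 = c3*κ/(S_3 - 1) = 1 + (-59/492)*κ + (-1/144)*κ^2 + ...; c4 = -59/492.
S_5 = c4*κ/(S_4 - 1) = 1 + (-41/708)*κ + (-3157/501264)*κ^2 + ...; c5 = -41/708.
S_6 = c5*κ/(S_5 - 1) = 1 + (-77/708)*κ + (-1/144)*κ^2 + ...; c6 = -77/708.
S_7 = c6*κ/(S_6 - 1) = 1 + (-59/924)*κ + ...; c7 = -59/924.

The regular C-fraction coefficients are [23/4, 3/46, -41/276, -23/492, -59/492, -41/708, -77/708, -59/924].


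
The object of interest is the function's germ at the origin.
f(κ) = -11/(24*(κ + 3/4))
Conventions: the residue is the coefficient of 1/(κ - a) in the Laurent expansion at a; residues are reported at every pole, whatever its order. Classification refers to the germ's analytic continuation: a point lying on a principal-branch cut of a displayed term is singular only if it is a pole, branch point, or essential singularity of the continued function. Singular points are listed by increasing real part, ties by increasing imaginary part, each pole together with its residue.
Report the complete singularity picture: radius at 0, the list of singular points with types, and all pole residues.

Denominator factor (κ + 3/4): pole of order 1 at -3/4, modulus 3/4.
The radius of convergence is the smallest modulus among the singular points: 3/4.
At the order-1 pole -3/4 set g(κ) = (κ - (-3/4))*f(κ) = -11/24.
Simple pole: residue = g(a) at a = -3/4, which is -11/24.

Radius of convergence at 0: 3/4.
At -3/4: a pole of order 1; residue -11/24.


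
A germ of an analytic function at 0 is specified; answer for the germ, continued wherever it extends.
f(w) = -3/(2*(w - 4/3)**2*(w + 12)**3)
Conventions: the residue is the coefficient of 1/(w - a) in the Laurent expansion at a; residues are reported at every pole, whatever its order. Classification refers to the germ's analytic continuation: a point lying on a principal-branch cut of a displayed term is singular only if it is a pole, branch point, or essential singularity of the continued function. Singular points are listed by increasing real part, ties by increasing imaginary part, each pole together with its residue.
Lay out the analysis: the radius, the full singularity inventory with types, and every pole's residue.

Denominator factor (w + 12)^3: pole of order 3 at -12, modulus 12.
Denominator factor (w - 4/3)^2: pole of order 2 at 4/3, modulus 4/3.
The radius of convergence is the smallest modulus among the singular points: 4/3.
At the order-3 pole -12 set g(w) = (w - (-12))^3*f(w) = -3/(2*(w - 4/3)**2).
Order-3 pole: residue = g''(a)/2; g''(-12) = -729/2560000, so the residue is -729/5120000.
At the order-2 pole 4/3 set g(w) = (w - (4/3))^2*f(w) = -3/(2*(w + 12)**3).
Order-2 pole: residue = g'(a); g'(4/3) = 729/5120000, so the residue is 729/5120000.
List the singular points by increasing real part (a conjugate pair: the negative imaginary part first).

Radius of convergence at 0: 4/3.
At -12: a pole of order 3; residue -729/5120000.
At 4/3: a pole of order 2; residue 729/5120000.


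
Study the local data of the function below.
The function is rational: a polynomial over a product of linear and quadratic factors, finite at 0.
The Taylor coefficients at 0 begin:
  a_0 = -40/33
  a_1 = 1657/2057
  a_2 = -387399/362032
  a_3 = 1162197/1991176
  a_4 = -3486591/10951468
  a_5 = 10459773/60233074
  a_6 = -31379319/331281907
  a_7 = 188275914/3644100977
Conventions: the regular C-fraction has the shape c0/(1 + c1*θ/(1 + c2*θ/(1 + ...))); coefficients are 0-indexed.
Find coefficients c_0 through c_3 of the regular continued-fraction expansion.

The regular C-fraction coefficients are [-40/33, 4971/7480, 1495911/2253520, -20712287535/13219864144].

Taylor coefficients (read off): a_0 = -40/33, a_1 = 1657/2057, a_2 = -387399/362032, a_3 = 1162197/1991176.
c0 = a_0 = -40/33. Peel one level at a time: if S = 1 + c*θ/S' with S'(0) = 1, then c is the θ-coefficient of S and S' = c*θ/(S - 1).
S_1 = c0/f = 1 + (4971/7480)*θ + (-4487733/10172800)*θ^2 + ...; c1 = 4971/7480.
S_2 = c1*θ/(S_1 - 1) = 1 + (1495911/2253520)*θ + (731021913/702886144)*θ^2 + ...; c2 = 1495911/2253520.
S_3 = c2*θ/(S_2 - 1) = 1 + (-20712287535/13219864144)*θ + ...; c3 = -20712287535/13219864144.


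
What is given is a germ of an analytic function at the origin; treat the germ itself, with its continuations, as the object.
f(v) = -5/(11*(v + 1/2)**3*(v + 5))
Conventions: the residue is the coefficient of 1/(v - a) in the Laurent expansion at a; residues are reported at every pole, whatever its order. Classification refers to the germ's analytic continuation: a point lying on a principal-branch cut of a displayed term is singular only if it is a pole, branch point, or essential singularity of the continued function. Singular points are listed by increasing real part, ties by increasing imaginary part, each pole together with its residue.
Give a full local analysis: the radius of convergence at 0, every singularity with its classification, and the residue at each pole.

Radius of convergence at 0: 1/2.
At -5: a pole of order 1; residue 40/8019.
At -1/2: a pole of order 3; residue -40/8019.

Denominator factor (v + 1/2)^3: pole of order 3 at -1/2, modulus 1/2.
Denominator factor (v + 5): pole of order 1 at -5, modulus 5.
The radius of convergence is the smallest modulus among the singular points: 1/2.
At the order-1 pole -5 set g(v) = (v - (-5))*f(v) = -5/(11*(v + 1/2)**3).
Simple pole: residue = g(a) at a = -5, which is 40/8019.
At the order-3 pole -1/2 set g(v) = (v - (-1/2))^3*f(v) = -5/(11*(v + 5)).
Order-3 pole: residue = g''(a)/2; g''(-1/2) = -80/8019, so the residue is -40/8019.
List the singular points by increasing real part (a conjugate pair: the negative imaginary part first).


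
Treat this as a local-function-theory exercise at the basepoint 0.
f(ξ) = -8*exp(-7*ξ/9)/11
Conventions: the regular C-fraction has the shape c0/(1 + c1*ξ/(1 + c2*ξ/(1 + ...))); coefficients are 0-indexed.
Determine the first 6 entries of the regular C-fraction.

The regular C-fraction coefficients are [-8/11, 7/9, -7/18, 7/54, -7/54, 7/90].

Taylor coefficients (expand at 0): a_0 = -8/11, a_1 = 56/99, a_2 = -196/891, a_3 = 1372/24057, a_4 = -2401/216513, a_5 = 16807/9743085.
c0 = a_0 = -8/11. Peel one level at a time: if S = 1 + c*ξ/S' with S'(0) = 1, then c is the ξ-coefficient of S and S' = c*ξ/(S - 1).
S_1 = c0/f = 1 + (7/9)*ξ + (49/162)*ξ^2 + ...; c1 = 7/9.
S_2 = c1*ξ/(S_1 - 1) = 1 + (-7/18)*ξ + (49/972)*ξ^2 + ...; c2 = -7/18.
S_3 = c2*ξ/(S_2 - 1) = 1 + (7/54)*ξ + (49/2916)*ξ^2 + ...; c3 = 7/54.
S_4 = c3*ξ/(S_3 - 1) = 1 + (-7/54)*ξ + (49/4860)*ξ^2 + ...; c4 = -7/54.
S_5 = c4*ξ/(S_4 - 1) = 1 + (7/90)*ξ + ...; c5 = 7/90.


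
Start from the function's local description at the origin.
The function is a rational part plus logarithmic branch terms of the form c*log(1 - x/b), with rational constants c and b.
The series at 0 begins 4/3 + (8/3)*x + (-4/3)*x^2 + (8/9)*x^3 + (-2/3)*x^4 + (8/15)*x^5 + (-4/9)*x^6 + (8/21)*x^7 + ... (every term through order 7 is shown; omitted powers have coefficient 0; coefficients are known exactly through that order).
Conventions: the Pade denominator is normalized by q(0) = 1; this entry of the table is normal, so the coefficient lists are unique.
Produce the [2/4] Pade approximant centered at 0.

Taylor coefficients needed (read off): a_0 = 4/3, a_1 = 8/3, a_2 = -4/3, a_3 = 8/9, a_4 = -2/3, a_5 = 8/15, a_6 = -4/9.
Write the denominator as Q(x) = 1 + q1*x + q2*x^2 + q3*x^3 + q4*x^4. Requiring Q*f - P = O(x^7) with deg P <= 2 kills the coefficients of x^3..x^6 in Q*f:
  x^3: a_3 + q1*a_2 + q2*a_1 + q3*a_0 = 0, i.e. 8/9 + (-4/3)*q1 + (8/3)*q2 + (4/3)*q3 = 0.
  x^4: a_4 + q1*a_3 + q2*a_2 + q3*a_1 + q4*a_0 = 0, i.e. -2/3 + (8/9)*q1 + (-4/3)*q2 + (8/3)*q3 + (4/3)*q4 = 0.
  x^5: a_5 + q1*a_4 + q2*a_3 + q3*a_2 + q4*a_1 = 0, i.e. 8/15 + (-2/3)*q1 + (8/9)*q2 + (-4/3)*q3 + (8/3)*q4 = 0.
  x^6: a_6 + q1*a_5 + q2*a_4 + q3*a_3 + q4*a_2 = 0, i.e. -4/9 + (8/15)*q1 + (-2/3)*q2 + (8/9)*q3 + (-4/3)*q4 = 0.
Solving this linear system: q1 = 394/321, q2 = 463/1605, q3 = -26/1605, q4 = 5/1926.
The numerator is Q*f truncated at degree 2: P0 = a_0 = 4/3; P1 = a_1 + q1*a_0 = 4144/963; P2 = a_2 + q1*a_1 + q2*a_0 = 11192/4815.

The Pade approximant has numerator coefficients [4/3, 4144/963, 11192/4815]; denominator coefficients [1, 394/321, 463/1605, -26/1605, 5/1926].


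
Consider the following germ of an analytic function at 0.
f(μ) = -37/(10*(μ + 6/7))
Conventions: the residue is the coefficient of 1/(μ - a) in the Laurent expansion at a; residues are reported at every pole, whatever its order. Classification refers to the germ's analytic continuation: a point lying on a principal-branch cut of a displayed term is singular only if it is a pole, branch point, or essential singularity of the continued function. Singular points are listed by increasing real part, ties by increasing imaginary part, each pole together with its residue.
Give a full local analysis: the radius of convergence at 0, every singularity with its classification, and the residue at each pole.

Denominator factor (μ + 6/7): pole of order 1 at -6/7, modulus 6/7.
The radius of convergence is the smallest modulus among the singular points: 6/7.
At the order-1 pole -6/7 set g(μ) = (μ - (-6/7))*f(μ) = -37/10.
Simple pole: residue = g(a) at a = -6/7, which is -37/10.

Radius of convergence at 0: 6/7.
At -6/7: a pole of order 1; residue -37/10.


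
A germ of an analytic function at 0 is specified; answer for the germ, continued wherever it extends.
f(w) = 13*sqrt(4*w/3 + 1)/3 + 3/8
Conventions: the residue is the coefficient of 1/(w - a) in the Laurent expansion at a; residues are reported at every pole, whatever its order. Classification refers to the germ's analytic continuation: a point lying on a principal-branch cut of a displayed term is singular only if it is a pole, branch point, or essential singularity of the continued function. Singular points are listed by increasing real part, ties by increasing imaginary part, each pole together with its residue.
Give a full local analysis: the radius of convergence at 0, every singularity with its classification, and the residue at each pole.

Branch term (13/3)*sqrt(1 - w/(-3/4)): its argument vanishes at w = -3/4, a square-root branch point, modulus 3/4.
The radius of convergence is the smallest modulus among the singular points: 3/4.

Radius of convergence at 0: 3/4.
At -3/4: an algebraic (square-root) branch point.
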